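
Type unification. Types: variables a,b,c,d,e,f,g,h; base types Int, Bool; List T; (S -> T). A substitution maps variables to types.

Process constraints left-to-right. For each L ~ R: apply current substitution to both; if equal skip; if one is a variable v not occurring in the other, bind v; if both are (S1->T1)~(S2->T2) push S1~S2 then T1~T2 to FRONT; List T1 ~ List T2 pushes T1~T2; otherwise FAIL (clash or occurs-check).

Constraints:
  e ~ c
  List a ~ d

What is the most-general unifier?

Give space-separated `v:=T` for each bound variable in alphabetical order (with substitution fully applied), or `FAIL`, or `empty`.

step 1: unify e ~ c  [subst: {-} | 1 pending]
  bind e := c
step 2: unify List a ~ d  [subst: {e:=c} | 0 pending]
  bind d := List a

Answer: d:=List a e:=c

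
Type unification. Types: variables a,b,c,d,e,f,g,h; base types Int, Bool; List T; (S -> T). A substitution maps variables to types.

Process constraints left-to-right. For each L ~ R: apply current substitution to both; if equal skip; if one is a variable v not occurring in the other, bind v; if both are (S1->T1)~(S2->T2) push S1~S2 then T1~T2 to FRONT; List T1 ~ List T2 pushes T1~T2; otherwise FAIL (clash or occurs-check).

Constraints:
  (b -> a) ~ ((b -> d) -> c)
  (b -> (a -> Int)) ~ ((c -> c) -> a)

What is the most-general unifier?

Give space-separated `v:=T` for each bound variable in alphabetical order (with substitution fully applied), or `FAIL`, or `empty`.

Answer: FAIL

Derivation:
step 1: unify (b -> a) ~ ((b -> d) -> c)  [subst: {-} | 1 pending]
  -> decompose arrow: push b~(b -> d), a~c
step 2: unify b ~ (b -> d)  [subst: {-} | 2 pending]
  occurs-check fail: b in (b -> d)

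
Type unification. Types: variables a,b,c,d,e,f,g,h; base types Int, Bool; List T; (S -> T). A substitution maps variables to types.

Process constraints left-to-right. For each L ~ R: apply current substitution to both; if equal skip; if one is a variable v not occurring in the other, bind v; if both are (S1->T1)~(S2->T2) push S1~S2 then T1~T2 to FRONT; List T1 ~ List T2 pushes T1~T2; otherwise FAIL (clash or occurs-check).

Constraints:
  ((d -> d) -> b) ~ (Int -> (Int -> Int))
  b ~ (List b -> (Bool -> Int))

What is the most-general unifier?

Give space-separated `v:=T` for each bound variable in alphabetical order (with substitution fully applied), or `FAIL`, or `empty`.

step 1: unify ((d -> d) -> b) ~ (Int -> (Int -> Int))  [subst: {-} | 1 pending]
  -> decompose arrow: push (d -> d)~Int, b~(Int -> Int)
step 2: unify (d -> d) ~ Int  [subst: {-} | 2 pending]
  clash: (d -> d) vs Int

Answer: FAIL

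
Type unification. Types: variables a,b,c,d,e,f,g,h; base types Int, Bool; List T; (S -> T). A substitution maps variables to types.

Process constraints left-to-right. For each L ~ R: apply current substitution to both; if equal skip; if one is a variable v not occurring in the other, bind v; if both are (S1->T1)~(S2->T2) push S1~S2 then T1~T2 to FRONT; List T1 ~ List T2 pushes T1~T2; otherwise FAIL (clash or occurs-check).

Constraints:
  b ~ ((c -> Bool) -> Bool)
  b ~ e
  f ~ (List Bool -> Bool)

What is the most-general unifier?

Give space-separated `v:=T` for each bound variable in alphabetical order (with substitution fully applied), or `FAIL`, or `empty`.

Answer: b:=((c -> Bool) -> Bool) e:=((c -> Bool) -> Bool) f:=(List Bool -> Bool)

Derivation:
step 1: unify b ~ ((c -> Bool) -> Bool)  [subst: {-} | 2 pending]
  bind b := ((c -> Bool) -> Bool)
step 2: unify ((c -> Bool) -> Bool) ~ e  [subst: {b:=((c -> Bool) -> Bool)} | 1 pending]
  bind e := ((c -> Bool) -> Bool)
step 3: unify f ~ (List Bool -> Bool)  [subst: {b:=((c -> Bool) -> Bool), e:=((c -> Bool) -> Bool)} | 0 pending]
  bind f := (List Bool -> Bool)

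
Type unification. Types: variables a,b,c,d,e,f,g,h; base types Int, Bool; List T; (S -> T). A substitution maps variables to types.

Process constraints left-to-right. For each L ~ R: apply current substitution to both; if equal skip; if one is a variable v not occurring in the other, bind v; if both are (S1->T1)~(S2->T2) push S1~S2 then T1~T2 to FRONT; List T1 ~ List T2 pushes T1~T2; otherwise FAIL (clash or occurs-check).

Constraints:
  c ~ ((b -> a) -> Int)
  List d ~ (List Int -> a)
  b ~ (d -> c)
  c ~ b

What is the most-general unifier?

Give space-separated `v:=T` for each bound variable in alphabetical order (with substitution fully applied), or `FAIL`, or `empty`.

Answer: FAIL

Derivation:
step 1: unify c ~ ((b -> a) -> Int)  [subst: {-} | 3 pending]
  bind c := ((b -> a) -> Int)
step 2: unify List d ~ (List Int -> a)  [subst: {c:=((b -> a) -> Int)} | 2 pending]
  clash: List d vs (List Int -> a)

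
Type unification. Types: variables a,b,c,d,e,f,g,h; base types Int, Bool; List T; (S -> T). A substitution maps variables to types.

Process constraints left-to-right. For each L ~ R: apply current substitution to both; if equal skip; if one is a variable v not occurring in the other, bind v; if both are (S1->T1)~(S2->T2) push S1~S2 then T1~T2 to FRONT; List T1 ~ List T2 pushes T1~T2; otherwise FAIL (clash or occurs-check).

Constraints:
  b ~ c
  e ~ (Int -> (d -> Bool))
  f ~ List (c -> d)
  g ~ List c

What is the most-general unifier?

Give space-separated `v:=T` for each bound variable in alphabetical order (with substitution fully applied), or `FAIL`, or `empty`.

Answer: b:=c e:=(Int -> (d -> Bool)) f:=List (c -> d) g:=List c

Derivation:
step 1: unify b ~ c  [subst: {-} | 3 pending]
  bind b := c
step 2: unify e ~ (Int -> (d -> Bool))  [subst: {b:=c} | 2 pending]
  bind e := (Int -> (d -> Bool))
step 3: unify f ~ List (c -> d)  [subst: {b:=c, e:=(Int -> (d -> Bool))} | 1 pending]
  bind f := List (c -> d)
step 4: unify g ~ List c  [subst: {b:=c, e:=(Int -> (d -> Bool)), f:=List (c -> d)} | 0 pending]
  bind g := List c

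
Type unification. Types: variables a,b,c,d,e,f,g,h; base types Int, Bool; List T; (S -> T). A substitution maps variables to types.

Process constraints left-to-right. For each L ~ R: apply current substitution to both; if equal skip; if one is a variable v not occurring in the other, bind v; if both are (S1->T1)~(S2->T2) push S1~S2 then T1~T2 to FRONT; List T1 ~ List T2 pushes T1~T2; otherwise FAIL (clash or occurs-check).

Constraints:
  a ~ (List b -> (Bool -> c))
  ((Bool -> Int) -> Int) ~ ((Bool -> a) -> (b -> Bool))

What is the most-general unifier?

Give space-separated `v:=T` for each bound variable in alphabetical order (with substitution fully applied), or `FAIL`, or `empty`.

Answer: FAIL

Derivation:
step 1: unify a ~ (List b -> (Bool -> c))  [subst: {-} | 1 pending]
  bind a := (List b -> (Bool -> c))
step 2: unify ((Bool -> Int) -> Int) ~ ((Bool -> (List b -> (Bool -> c))) -> (b -> Bool))  [subst: {a:=(List b -> (Bool -> c))} | 0 pending]
  -> decompose arrow: push (Bool -> Int)~(Bool -> (List b -> (Bool -> c))), Int~(b -> Bool)
step 3: unify (Bool -> Int) ~ (Bool -> (List b -> (Bool -> c)))  [subst: {a:=(List b -> (Bool -> c))} | 1 pending]
  -> decompose arrow: push Bool~Bool, Int~(List b -> (Bool -> c))
step 4: unify Bool ~ Bool  [subst: {a:=(List b -> (Bool -> c))} | 2 pending]
  -> identical, skip
step 5: unify Int ~ (List b -> (Bool -> c))  [subst: {a:=(List b -> (Bool -> c))} | 1 pending]
  clash: Int vs (List b -> (Bool -> c))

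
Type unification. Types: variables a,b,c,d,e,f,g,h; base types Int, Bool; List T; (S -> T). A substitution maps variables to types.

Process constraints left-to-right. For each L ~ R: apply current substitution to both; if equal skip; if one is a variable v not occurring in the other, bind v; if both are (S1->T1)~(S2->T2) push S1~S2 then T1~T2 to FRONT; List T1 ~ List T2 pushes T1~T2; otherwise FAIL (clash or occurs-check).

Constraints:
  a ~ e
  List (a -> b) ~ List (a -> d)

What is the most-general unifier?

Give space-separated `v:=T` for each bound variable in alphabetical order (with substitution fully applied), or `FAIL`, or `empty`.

Answer: a:=e b:=d

Derivation:
step 1: unify a ~ e  [subst: {-} | 1 pending]
  bind a := e
step 2: unify List (e -> b) ~ List (e -> d)  [subst: {a:=e} | 0 pending]
  -> decompose List: push (e -> b)~(e -> d)
step 3: unify (e -> b) ~ (e -> d)  [subst: {a:=e} | 0 pending]
  -> decompose arrow: push e~e, b~d
step 4: unify e ~ e  [subst: {a:=e} | 1 pending]
  -> identical, skip
step 5: unify b ~ d  [subst: {a:=e} | 0 pending]
  bind b := d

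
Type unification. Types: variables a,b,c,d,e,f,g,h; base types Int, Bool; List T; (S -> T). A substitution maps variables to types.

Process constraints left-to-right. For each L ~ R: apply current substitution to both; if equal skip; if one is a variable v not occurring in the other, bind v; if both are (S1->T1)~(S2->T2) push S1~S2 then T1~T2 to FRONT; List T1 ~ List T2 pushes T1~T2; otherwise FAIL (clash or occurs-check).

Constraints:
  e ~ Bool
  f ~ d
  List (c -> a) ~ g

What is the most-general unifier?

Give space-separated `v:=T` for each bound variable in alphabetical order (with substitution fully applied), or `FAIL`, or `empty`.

step 1: unify e ~ Bool  [subst: {-} | 2 pending]
  bind e := Bool
step 2: unify f ~ d  [subst: {e:=Bool} | 1 pending]
  bind f := d
step 3: unify List (c -> a) ~ g  [subst: {e:=Bool, f:=d} | 0 pending]
  bind g := List (c -> a)

Answer: e:=Bool f:=d g:=List (c -> a)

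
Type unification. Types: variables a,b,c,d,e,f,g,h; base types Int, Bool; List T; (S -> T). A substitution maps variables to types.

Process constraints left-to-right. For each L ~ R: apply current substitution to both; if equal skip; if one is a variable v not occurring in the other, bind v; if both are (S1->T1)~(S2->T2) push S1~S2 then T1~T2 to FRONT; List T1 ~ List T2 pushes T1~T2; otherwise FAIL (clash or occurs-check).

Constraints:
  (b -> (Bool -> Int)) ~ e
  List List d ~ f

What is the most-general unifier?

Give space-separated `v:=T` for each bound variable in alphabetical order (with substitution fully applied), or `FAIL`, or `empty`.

Answer: e:=(b -> (Bool -> Int)) f:=List List d

Derivation:
step 1: unify (b -> (Bool -> Int)) ~ e  [subst: {-} | 1 pending]
  bind e := (b -> (Bool -> Int))
step 2: unify List List d ~ f  [subst: {e:=(b -> (Bool -> Int))} | 0 pending]
  bind f := List List d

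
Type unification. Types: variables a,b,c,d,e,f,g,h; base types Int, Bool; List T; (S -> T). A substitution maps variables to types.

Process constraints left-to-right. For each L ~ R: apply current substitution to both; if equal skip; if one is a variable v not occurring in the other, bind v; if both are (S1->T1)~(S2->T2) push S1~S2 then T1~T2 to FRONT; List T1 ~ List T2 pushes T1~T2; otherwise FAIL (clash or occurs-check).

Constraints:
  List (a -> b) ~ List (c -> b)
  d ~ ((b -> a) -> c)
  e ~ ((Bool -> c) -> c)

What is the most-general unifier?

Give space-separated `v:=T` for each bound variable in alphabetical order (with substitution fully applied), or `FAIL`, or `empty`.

step 1: unify List (a -> b) ~ List (c -> b)  [subst: {-} | 2 pending]
  -> decompose List: push (a -> b)~(c -> b)
step 2: unify (a -> b) ~ (c -> b)  [subst: {-} | 2 pending]
  -> decompose arrow: push a~c, b~b
step 3: unify a ~ c  [subst: {-} | 3 pending]
  bind a := c
step 4: unify b ~ b  [subst: {a:=c} | 2 pending]
  -> identical, skip
step 5: unify d ~ ((b -> c) -> c)  [subst: {a:=c} | 1 pending]
  bind d := ((b -> c) -> c)
step 6: unify e ~ ((Bool -> c) -> c)  [subst: {a:=c, d:=((b -> c) -> c)} | 0 pending]
  bind e := ((Bool -> c) -> c)

Answer: a:=c d:=((b -> c) -> c) e:=((Bool -> c) -> c)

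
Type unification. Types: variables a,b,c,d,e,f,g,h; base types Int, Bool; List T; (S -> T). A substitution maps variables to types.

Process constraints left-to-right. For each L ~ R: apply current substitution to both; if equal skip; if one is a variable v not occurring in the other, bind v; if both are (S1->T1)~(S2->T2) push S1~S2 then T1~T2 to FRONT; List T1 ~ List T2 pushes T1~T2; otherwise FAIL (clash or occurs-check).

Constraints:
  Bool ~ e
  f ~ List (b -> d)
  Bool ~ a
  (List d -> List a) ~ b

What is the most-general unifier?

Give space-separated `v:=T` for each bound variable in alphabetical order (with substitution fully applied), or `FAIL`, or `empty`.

Answer: a:=Bool b:=(List d -> List Bool) e:=Bool f:=List ((List d -> List Bool) -> d)

Derivation:
step 1: unify Bool ~ e  [subst: {-} | 3 pending]
  bind e := Bool
step 2: unify f ~ List (b -> d)  [subst: {e:=Bool} | 2 pending]
  bind f := List (b -> d)
step 3: unify Bool ~ a  [subst: {e:=Bool, f:=List (b -> d)} | 1 pending]
  bind a := Bool
step 4: unify (List d -> List Bool) ~ b  [subst: {e:=Bool, f:=List (b -> d), a:=Bool} | 0 pending]
  bind b := (List d -> List Bool)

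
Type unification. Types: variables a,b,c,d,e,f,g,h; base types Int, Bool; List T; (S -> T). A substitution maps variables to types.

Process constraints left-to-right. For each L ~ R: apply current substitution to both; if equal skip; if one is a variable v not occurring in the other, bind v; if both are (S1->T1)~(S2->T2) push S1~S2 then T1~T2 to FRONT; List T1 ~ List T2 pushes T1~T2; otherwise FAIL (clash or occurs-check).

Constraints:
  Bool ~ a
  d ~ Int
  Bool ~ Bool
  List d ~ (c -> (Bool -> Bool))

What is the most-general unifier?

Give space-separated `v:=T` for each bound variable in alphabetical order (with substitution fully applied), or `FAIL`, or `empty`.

step 1: unify Bool ~ a  [subst: {-} | 3 pending]
  bind a := Bool
step 2: unify d ~ Int  [subst: {a:=Bool} | 2 pending]
  bind d := Int
step 3: unify Bool ~ Bool  [subst: {a:=Bool, d:=Int} | 1 pending]
  -> identical, skip
step 4: unify List Int ~ (c -> (Bool -> Bool))  [subst: {a:=Bool, d:=Int} | 0 pending]
  clash: List Int vs (c -> (Bool -> Bool))

Answer: FAIL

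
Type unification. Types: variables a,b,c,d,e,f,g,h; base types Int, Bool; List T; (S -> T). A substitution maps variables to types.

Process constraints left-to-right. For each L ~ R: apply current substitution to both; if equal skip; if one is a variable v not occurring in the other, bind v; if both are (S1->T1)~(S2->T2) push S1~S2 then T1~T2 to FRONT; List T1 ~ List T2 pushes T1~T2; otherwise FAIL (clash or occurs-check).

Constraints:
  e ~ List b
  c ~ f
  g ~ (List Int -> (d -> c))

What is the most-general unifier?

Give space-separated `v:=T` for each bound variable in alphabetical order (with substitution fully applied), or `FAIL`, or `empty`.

Answer: c:=f e:=List b g:=(List Int -> (d -> f))

Derivation:
step 1: unify e ~ List b  [subst: {-} | 2 pending]
  bind e := List b
step 2: unify c ~ f  [subst: {e:=List b} | 1 pending]
  bind c := f
step 3: unify g ~ (List Int -> (d -> f))  [subst: {e:=List b, c:=f} | 0 pending]
  bind g := (List Int -> (d -> f))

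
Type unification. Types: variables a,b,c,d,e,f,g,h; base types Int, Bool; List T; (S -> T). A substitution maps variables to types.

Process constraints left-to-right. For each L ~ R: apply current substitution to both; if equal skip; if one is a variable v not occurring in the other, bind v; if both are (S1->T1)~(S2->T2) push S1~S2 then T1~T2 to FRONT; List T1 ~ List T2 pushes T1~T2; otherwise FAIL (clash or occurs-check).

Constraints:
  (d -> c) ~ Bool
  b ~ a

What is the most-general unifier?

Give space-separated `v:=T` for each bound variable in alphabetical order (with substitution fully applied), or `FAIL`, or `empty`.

Answer: FAIL

Derivation:
step 1: unify (d -> c) ~ Bool  [subst: {-} | 1 pending]
  clash: (d -> c) vs Bool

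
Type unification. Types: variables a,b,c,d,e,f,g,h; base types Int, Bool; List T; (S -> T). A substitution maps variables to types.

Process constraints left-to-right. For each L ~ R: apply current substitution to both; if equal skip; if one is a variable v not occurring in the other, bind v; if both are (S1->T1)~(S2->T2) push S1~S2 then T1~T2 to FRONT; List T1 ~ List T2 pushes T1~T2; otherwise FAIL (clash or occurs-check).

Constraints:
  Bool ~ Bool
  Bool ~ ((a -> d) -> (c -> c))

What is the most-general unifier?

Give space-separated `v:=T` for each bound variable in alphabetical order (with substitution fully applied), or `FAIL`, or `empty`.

Answer: FAIL

Derivation:
step 1: unify Bool ~ Bool  [subst: {-} | 1 pending]
  -> identical, skip
step 2: unify Bool ~ ((a -> d) -> (c -> c))  [subst: {-} | 0 pending]
  clash: Bool vs ((a -> d) -> (c -> c))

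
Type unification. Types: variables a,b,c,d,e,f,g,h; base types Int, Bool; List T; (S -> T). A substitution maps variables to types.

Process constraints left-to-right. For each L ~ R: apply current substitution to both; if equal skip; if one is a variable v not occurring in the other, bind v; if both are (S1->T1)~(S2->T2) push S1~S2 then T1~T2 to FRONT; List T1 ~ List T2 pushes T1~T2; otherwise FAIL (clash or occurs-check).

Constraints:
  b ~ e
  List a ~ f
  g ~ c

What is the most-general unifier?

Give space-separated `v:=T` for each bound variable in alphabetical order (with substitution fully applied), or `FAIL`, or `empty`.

Answer: b:=e f:=List a g:=c

Derivation:
step 1: unify b ~ e  [subst: {-} | 2 pending]
  bind b := e
step 2: unify List a ~ f  [subst: {b:=e} | 1 pending]
  bind f := List a
step 3: unify g ~ c  [subst: {b:=e, f:=List a} | 0 pending]
  bind g := c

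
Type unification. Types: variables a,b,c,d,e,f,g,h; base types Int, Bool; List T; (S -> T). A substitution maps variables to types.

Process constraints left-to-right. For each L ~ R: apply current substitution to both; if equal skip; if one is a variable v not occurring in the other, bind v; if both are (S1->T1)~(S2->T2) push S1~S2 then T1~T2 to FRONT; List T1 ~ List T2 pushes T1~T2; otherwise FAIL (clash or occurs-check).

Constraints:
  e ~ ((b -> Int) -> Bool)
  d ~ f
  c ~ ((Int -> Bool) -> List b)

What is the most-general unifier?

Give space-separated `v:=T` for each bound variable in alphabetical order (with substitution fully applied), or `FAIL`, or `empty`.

Answer: c:=((Int -> Bool) -> List b) d:=f e:=((b -> Int) -> Bool)

Derivation:
step 1: unify e ~ ((b -> Int) -> Bool)  [subst: {-} | 2 pending]
  bind e := ((b -> Int) -> Bool)
step 2: unify d ~ f  [subst: {e:=((b -> Int) -> Bool)} | 1 pending]
  bind d := f
step 3: unify c ~ ((Int -> Bool) -> List b)  [subst: {e:=((b -> Int) -> Bool), d:=f} | 0 pending]
  bind c := ((Int -> Bool) -> List b)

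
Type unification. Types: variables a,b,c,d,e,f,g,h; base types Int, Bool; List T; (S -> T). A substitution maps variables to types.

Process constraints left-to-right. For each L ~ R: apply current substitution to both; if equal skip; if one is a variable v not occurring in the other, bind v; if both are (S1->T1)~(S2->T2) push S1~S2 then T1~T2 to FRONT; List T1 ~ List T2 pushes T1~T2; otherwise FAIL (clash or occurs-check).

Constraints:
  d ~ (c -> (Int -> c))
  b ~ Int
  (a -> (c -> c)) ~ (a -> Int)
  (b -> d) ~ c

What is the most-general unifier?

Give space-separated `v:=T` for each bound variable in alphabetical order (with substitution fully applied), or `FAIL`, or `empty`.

Answer: FAIL

Derivation:
step 1: unify d ~ (c -> (Int -> c))  [subst: {-} | 3 pending]
  bind d := (c -> (Int -> c))
step 2: unify b ~ Int  [subst: {d:=(c -> (Int -> c))} | 2 pending]
  bind b := Int
step 3: unify (a -> (c -> c)) ~ (a -> Int)  [subst: {d:=(c -> (Int -> c)), b:=Int} | 1 pending]
  -> decompose arrow: push a~a, (c -> c)~Int
step 4: unify a ~ a  [subst: {d:=(c -> (Int -> c)), b:=Int} | 2 pending]
  -> identical, skip
step 5: unify (c -> c) ~ Int  [subst: {d:=(c -> (Int -> c)), b:=Int} | 1 pending]
  clash: (c -> c) vs Int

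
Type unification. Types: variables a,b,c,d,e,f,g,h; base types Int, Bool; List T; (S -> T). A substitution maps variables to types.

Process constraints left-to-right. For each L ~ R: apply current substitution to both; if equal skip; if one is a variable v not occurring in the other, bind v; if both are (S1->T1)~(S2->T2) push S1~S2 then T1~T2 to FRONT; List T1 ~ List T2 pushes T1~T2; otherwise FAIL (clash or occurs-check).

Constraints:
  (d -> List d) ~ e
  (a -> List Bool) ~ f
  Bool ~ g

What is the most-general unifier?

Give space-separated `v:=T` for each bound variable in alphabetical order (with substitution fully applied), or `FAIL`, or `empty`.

Answer: e:=(d -> List d) f:=(a -> List Bool) g:=Bool

Derivation:
step 1: unify (d -> List d) ~ e  [subst: {-} | 2 pending]
  bind e := (d -> List d)
step 2: unify (a -> List Bool) ~ f  [subst: {e:=(d -> List d)} | 1 pending]
  bind f := (a -> List Bool)
step 3: unify Bool ~ g  [subst: {e:=(d -> List d), f:=(a -> List Bool)} | 0 pending]
  bind g := Bool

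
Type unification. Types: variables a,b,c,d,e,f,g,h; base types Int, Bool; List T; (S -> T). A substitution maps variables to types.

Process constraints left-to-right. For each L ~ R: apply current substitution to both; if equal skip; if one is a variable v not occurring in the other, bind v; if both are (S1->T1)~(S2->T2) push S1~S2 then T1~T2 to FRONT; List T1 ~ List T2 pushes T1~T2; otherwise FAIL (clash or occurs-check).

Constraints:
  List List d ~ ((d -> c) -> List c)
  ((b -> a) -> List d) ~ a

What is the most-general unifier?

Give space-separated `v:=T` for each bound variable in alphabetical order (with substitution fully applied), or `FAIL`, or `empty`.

step 1: unify List List d ~ ((d -> c) -> List c)  [subst: {-} | 1 pending]
  clash: List List d vs ((d -> c) -> List c)

Answer: FAIL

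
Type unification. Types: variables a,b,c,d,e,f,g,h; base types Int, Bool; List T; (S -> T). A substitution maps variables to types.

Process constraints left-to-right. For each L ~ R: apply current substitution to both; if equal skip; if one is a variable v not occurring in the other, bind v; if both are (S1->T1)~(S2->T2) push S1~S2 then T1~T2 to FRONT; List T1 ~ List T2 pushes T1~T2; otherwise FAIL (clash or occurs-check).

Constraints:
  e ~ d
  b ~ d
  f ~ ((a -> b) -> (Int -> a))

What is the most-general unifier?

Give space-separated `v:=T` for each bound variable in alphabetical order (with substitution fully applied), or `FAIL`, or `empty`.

Answer: b:=d e:=d f:=((a -> d) -> (Int -> a))

Derivation:
step 1: unify e ~ d  [subst: {-} | 2 pending]
  bind e := d
step 2: unify b ~ d  [subst: {e:=d} | 1 pending]
  bind b := d
step 3: unify f ~ ((a -> d) -> (Int -> a))  [subst: {e:=d, b:=d} | 0 pending]
  bind f := ((a -> d) -> (Int -> a))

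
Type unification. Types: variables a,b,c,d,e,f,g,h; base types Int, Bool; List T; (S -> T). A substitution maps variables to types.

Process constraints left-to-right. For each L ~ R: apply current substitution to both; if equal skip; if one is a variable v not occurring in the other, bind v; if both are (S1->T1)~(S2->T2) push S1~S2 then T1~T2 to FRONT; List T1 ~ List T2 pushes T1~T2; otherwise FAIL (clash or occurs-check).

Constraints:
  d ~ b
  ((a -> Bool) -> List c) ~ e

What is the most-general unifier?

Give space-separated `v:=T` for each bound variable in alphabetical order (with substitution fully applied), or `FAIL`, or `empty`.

Answer: d:=b e:=((a -> Bool) -> List c)

Derivation:
step 1: unify d ~ b  [subst: {-} | 1 pending]
  bind d := b
step 2: unify ((a -> Bool) -> List c) ~ e  [subst: {d:=b} | 0 pending]
  bind e := ((a -> Bool) -> List c)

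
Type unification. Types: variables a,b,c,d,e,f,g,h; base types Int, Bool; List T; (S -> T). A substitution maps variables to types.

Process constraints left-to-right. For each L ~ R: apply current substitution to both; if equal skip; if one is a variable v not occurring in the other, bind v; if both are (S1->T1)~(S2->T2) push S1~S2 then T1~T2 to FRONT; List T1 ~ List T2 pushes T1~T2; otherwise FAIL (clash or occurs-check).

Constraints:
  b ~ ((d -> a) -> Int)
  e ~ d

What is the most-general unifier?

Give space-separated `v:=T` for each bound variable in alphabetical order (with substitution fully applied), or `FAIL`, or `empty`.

Answer: b:=((d -> a) -> Int) e:=d

Derivation:
step 1: unify b ~ ((d -> a) -> Int)  [subst: {-} | 1 pending]
  bind b := ((d -> a) -> Int)
step 2: unify e ~ d  [subst: {b:=((d -> a) -> Int)} | 0 pending]
  bind e := d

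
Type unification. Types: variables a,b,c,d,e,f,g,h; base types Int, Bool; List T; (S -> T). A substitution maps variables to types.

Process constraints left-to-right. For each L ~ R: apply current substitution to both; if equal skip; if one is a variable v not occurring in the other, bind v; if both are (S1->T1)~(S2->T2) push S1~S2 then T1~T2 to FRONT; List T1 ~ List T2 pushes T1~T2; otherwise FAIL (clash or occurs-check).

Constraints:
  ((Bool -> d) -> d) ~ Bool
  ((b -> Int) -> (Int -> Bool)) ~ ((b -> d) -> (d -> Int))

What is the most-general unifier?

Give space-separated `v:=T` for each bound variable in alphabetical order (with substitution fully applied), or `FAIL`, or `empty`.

step 1: unify ((Bool -> d) -> d) ~ Bool  [subst: {-} | 1 pending]
  clash: ((Bool -> d) -> d) vs Bool

Answer: FAIL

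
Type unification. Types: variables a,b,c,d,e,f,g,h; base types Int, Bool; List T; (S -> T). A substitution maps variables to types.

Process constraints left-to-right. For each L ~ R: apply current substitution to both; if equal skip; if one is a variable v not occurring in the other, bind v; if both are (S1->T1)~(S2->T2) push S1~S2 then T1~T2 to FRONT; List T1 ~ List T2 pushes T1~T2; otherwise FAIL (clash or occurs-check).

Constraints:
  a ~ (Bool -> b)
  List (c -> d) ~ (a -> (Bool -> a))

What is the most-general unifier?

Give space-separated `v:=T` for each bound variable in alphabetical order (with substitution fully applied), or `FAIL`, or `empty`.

Answer: FAIL

Derivation:
step 1: unify a ~ (Bool -> b)  [subst: {-} | 1 pending]
  bind a := (Bool -> b)
step 2: unify List (c -> d) ~ ((Bool -> b) -> (Bool -> (Bool -> b)))  [subst: {a:=(Bool -> b)} | 0 pending]
  clash: List (c -> d) vs ((Bool -> b) -> (Bool -> (Bool -> b)))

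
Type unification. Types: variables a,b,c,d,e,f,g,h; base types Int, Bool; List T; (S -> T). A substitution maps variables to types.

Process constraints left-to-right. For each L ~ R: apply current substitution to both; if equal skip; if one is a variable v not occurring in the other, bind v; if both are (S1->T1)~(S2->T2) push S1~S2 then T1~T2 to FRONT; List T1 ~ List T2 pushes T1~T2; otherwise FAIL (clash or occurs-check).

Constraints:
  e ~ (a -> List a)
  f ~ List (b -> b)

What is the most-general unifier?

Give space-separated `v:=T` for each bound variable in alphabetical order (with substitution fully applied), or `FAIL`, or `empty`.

step 1: unify e ~ (a -> List a)  [subst: {-} | 1 pending]
  bind e := (a -> List a)
step 2: unify f ~ List (b -> b)  [subst: {e:=(a -> List a)} | 0 pending]
  bind f := List (b -> b)

Answer: e:=(a -> List a) f:=List (b -> b)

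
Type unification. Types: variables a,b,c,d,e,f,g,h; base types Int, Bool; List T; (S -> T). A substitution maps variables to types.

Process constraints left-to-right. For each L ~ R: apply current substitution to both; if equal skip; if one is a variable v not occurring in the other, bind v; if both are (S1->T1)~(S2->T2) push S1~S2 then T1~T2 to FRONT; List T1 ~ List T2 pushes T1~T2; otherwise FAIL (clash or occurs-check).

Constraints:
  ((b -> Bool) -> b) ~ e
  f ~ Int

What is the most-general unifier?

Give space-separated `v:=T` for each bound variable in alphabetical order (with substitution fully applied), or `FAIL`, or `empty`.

step 1: unify ((b -> Bool) -> b) ~ e  [subst: {-} | 1 pending]
  bind e := ((b -> Bool) -> b)
step 2: unify f ~ Int  [subst: {e:=((b -> Bool) -> b)} | 0 pending]
  bind f := Int

Answer: e:=((b -> Bool) -> b) f:=Int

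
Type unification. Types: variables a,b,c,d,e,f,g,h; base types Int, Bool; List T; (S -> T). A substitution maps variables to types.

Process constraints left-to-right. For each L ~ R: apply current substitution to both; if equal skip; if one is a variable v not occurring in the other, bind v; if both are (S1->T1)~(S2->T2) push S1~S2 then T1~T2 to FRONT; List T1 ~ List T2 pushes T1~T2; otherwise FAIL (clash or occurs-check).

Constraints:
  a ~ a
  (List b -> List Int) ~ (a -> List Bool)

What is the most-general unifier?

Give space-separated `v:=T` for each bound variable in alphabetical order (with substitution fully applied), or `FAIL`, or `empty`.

Answer: FAIL

Derivation:
step 1: unify a ~ a  [subst: {-} | 1 pending]
  -> identical, skip
step 2: unify (List b -> List Int) ~ (a -> List Bool)  [subst: {-} | 0 pending]
  -> decompose arrow: push List b~a, List Int~List Bool
step 3: unify List b ~ a  [subst: {-} | 1 pending]
  bind a := List b
step 4: unify List Int ~ List Bool  [subst: {a:=List b} | 0 pending]
  -> decompose List: push Int~Bool
step 5: unify Int ~ Bool  [subst: {a:=List b} | 0 pending]
  clash: Int vs Bool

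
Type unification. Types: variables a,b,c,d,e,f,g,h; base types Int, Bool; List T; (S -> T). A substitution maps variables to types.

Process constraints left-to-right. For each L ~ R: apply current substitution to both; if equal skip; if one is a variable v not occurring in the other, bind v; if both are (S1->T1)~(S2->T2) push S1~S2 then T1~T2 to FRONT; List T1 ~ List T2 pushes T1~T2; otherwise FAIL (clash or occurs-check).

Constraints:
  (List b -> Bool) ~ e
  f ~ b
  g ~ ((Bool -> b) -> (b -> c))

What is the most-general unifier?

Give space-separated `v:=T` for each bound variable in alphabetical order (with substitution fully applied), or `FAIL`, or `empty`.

Answer: e:=(List b -> Bool) f:=b g:=((Bool -> b) -> (b -> c))

Derivation:
step 1: unify (List b -> Bool) ~ e  [subst: {-} | 2 pending]
  bind e := (List b -> Bool)
step 2: unify f ~ b  [subst: {e:=(List b -> Bool)} | 1 pending]
  bind f := b
step 3: unify g ~ ((Bool -> b) -> (b -> c))  [subst: {e:=(List b -> Bool), f:=b} | 0 pending]
  bind g := ((Bool -> b) -> (b -> c))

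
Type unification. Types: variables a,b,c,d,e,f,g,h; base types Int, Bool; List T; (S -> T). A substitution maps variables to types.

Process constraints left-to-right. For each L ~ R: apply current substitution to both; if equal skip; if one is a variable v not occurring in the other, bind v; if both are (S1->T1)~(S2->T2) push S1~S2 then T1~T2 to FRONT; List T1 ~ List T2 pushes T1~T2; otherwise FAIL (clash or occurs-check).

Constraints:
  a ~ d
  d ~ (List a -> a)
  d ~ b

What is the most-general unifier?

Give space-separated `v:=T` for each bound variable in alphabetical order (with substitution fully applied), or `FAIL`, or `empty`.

step 1: unify a ~ d  [subst: {-} | 2 pending]
  bind a := d
step 2: unify d ~ (List d -> d)  [subst: {a:=d} | 1 pending]
  occurs-check fail: d in (List d -> d)

Answer: FAIL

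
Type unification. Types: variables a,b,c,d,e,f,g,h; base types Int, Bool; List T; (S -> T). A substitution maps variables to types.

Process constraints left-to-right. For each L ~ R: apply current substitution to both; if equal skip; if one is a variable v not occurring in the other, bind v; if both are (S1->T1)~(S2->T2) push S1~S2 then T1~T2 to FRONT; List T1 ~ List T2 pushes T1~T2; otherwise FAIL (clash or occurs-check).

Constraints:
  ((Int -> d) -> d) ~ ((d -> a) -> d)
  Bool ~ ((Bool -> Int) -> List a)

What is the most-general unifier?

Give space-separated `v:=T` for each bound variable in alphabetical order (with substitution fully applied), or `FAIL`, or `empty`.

Answer: FAIL

Derivation:
step 1: unify ((Int -> d) -> d) ~ ((d -> a) -> d)  [subst: {-} | 1 pending]
  -> decompose arrow: push (Int -> d)~(d -> a), d~d
step 2: unify (Int -> d) ~ (d -> a)  [subst: {-} | 2 pending]
  -> decompose arrow: push Int~d, d~a
step 3: unify Int ~ d  [subst: {-} | 3 pending]
  bind d := Int
step 4: unify Int ~ a  [subst: {d:=Int} | 2 pending]
  bind a := Int
step 5: unify Int ~ Int  [subst: {d:=Int, a:=Int} | 1 pending]
  -> identical, skip
step 6: unify Bool ~ ((Bool -> Int) -> List Int)  [subst: {d:=Int, a:=Int} | 0 pending]
  clash: Bool vs ((Bool -> Int) -> List Int)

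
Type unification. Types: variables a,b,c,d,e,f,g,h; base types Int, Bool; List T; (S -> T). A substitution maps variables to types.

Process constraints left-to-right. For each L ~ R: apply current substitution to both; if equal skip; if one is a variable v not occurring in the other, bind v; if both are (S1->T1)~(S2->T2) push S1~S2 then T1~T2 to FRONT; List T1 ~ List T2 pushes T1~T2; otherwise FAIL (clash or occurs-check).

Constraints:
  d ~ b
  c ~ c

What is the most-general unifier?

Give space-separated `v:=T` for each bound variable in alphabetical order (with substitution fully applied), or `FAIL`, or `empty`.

Answer: d:=b

Derivation:
step 1: unify d ~ b  [subst: {-} | 1 pending]
  bind d := b
step 2: unify c ~ c  [subst: {d:=b} | 0 pending]
  -> identical, skip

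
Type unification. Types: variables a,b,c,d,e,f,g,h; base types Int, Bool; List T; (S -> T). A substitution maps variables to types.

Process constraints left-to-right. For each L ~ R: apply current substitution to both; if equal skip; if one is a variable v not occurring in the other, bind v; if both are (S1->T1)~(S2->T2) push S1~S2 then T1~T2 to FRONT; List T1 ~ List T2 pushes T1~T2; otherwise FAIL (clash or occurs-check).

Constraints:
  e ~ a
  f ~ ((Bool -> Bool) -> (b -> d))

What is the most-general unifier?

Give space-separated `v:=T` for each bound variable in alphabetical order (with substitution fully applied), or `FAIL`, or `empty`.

step 1: unify e ~ a  [subst: {-} | 1 pending]
  bind e := a
step 2: unify f ~ ((Bool -> Bool) -> (b -> d))  [subst: {e:=a} | 0 pending]
  bind f := ((Bool -> Bool) -> (b -> d))

Answer: e:=a f:=((Bool -> Bool) -> (b -> d))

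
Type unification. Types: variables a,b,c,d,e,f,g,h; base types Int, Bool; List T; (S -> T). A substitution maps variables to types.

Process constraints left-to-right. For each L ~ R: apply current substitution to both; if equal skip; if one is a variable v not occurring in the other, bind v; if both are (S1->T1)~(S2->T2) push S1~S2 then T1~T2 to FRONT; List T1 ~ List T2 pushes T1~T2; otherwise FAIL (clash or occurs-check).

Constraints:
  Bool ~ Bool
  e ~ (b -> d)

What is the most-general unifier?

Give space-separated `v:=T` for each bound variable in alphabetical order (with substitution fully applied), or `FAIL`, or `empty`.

step 1: unify Bool ~ Bool  [subst: {-} | 1 pending]
  -> identical, skip
step 2: unify e ~ (b -> d)  [subst: {-} | 0 pending]
  bind e := (b -> d)

Answer: e:=(b -> d)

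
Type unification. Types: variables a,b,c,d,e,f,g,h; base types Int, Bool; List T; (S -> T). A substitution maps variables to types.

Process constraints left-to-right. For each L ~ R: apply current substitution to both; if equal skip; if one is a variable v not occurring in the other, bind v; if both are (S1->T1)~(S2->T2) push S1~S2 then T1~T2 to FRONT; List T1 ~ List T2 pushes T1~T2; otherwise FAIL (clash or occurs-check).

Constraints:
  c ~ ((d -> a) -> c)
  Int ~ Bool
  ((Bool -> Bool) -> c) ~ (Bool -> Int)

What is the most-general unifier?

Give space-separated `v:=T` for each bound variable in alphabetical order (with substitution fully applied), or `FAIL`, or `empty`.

Answer: FAIL

Derivation:
step 1: unify c ~ ((d -> a) -> c)  [subst: {-} | 2 pending]
  occurs-check fail: c in ((d -> a) -> c)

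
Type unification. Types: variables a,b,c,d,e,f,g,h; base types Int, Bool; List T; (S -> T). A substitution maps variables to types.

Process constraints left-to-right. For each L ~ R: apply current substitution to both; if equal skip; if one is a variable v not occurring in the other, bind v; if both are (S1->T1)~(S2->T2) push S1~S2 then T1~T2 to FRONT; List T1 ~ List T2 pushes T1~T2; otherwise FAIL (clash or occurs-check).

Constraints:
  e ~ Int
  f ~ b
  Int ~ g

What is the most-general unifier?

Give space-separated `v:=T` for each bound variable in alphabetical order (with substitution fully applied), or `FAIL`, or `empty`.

Answer: e:=Int f:=b g:=Int

Derivation:
step 1: unify e ~ Int  [subst: {-} | 2 pending]
  bind e := Int
step 2: unify f ~ b  [subst: {e:=Int} | 1 pending]
  bind f := b
step 3: unify Int ~ g  [subst: {e:=Int, f:=b} | 0 pending]
  bind g := Int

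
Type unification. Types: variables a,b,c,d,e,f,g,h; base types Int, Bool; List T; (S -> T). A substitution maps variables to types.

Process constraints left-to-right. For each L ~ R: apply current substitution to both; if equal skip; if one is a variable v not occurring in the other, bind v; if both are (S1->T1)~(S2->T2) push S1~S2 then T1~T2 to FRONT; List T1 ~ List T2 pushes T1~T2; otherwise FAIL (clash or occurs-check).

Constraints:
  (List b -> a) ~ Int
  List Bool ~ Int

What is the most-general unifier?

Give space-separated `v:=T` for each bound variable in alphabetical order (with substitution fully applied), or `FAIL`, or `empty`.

step 1: unify (List b -> a) ~ Int  [subst: {-} | 1 pending]
  clash: (List b -> a) vs Int

Answer: FAIL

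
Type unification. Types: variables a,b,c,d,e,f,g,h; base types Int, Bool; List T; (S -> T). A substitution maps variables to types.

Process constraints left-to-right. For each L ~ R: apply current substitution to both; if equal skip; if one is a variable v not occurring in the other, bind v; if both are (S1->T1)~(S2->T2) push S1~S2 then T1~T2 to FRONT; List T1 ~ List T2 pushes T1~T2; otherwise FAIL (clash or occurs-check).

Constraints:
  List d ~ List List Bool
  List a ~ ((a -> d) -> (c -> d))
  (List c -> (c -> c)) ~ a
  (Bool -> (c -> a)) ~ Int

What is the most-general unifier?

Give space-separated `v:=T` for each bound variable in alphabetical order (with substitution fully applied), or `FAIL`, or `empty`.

step 1: unify List d ~ List List Bool  [subst: {-} | 3 pending]
  -> decompose List: push d~List Bool
step 2: unify d ~ List Bool  [subst: {-} | 3 pending]
  bind d := List Bool
step 3: unify List a ~ ((a -> List Bool) -> (c -> List Bool))  [subst: {d:=List Bool} | 2 pending]
  clash: List a vs ((a -> List Bool) -> (c -> List Bool))

Answer: FAIL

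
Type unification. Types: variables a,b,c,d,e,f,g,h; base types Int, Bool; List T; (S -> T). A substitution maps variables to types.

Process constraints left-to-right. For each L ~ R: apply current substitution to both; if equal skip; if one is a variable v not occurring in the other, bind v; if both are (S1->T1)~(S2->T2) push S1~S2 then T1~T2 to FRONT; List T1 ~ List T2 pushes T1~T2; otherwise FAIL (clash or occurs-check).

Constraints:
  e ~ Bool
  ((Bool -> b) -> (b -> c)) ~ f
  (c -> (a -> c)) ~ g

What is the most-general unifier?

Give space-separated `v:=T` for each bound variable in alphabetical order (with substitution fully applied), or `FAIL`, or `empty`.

step 1: unify e ~ Bool  [subst: {-} | 2 pending]
  bind e := Bool
step 2: unify ((Bool -> b) -> (b -> c)) ~ f  [subst: {e:=Bool} | 1 pending]
  bind f := ((Bool -> b) -> (b -> c))
step 3: unify (c -> (a -> c)) ~ g  [subst: {e:=Bool, f:=((Bool -> b) -> (b -> c))} | 0 pending]
  bind g := (c -> (a -> c))

Answer: e:=Bool f:=((Bool -> b) -> (b -> c)) g:=(c -> (a -> c))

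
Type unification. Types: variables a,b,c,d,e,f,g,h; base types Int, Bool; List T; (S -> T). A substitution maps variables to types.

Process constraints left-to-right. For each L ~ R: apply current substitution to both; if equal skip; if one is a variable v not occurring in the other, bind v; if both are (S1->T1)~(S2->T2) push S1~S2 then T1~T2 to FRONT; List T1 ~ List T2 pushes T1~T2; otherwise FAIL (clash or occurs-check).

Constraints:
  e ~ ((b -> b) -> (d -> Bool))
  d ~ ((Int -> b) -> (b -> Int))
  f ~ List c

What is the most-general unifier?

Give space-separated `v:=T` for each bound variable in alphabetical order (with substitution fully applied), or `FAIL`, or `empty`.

Answer: d:=((Int -> b) -> (b -> Int)) e:=((b -> b) -> (((Int -> b) -> (b -> Int)) -> Bool)) f:=List c

Derivation:
step 1: unify e ~ ((b -> b) -> (d -> Bool))  [subst: {-} | 2 pending]
  bind e := ((b -> b) -> (d -> Bool))
step 2: unify d ~ ((Int -> b) -> (b -> Int))  [subst: {e:=((b -> b) -> (d -> Bool))} | 1 pending]
  bind d := ((Int -> b) -> (b -> Int))
step 3: unify f ~ List c  [subst: {e:=((b -> b) -> (d -> Bool)), d:=((Int -> b) -> (b -> Int))} | 0 pending]
  bind f := List c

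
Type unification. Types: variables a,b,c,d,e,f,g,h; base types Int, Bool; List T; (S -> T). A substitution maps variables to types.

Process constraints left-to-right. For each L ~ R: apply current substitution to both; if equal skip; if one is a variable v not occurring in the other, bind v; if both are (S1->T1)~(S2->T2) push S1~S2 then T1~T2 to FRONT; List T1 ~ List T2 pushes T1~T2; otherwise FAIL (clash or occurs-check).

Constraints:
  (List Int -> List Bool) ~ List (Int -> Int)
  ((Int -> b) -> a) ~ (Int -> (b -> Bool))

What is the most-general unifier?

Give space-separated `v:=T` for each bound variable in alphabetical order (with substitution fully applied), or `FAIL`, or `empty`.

Answer: FAIL

Derivation:
step 1: unify (List Int -> List Bool) ~ List (Int -> Int)  [subst: {-} | 1 pending]
  clash: (List Int -> List Bool) vs List (Int -> Int)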